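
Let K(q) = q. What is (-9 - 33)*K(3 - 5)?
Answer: 84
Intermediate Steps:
(-9 - 33)*K(3 - 5) = (-9 - 33)*(3 - 5) = -42*(-2) = 84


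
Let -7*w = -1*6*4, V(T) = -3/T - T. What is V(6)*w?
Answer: -156/7 ≈ -22.286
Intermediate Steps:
V(T) = -T - 3/T
w = 24/7 (w = -(-1*6)*4/7 = -(-6)*4/7 = -⅐*(-24) = 24/7 ≈ 3.4286)
V(6)*w = (-1*6 - 3/6)*(24/7) = (-6 - 3*⅙)*(24/7) = (-6 - ½)*(24/7) = -13/2*24/7 = -156/7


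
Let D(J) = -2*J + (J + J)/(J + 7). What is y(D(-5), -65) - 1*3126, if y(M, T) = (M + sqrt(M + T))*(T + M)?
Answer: -3426 - 120*I*sqrt(15) ≈ -3426.0 - 464.76*I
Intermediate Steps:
D(J) = -2*J + 2*J/(7 + J) (D(J) = -2*J + (2*J)/(7 + J) = -2*J + 2*J/(7 + J))
y(M, T) = (M + T)*(M + sqrt(M + T)) (y(M, T) = (M + sqrt(M + T))*(M + T) = (M + T)*(M + sqrt(M + T)))
y(D(-5), -65) - 1*3126 = ((-2*(-5)*(6 - 5)/(7 - 5))**2 - 2*(-5)*(6 - 5)/(7 - 5)*(-65) + (-2*(-5)*(6 - 5)/(7 - 5))*sqrt(-2*(-5)*(6 - 5)/(7 - 5) - 65) - 65*sqrt(-2*(-5)*(6 - 5)/(7 - 5) - 65)) - 1*3126 = ((-2*(-5)*1/2)**2 - 2*(-5)*1/2*(-65) + (-2*(-5)*1/2)*sqrt(-2*(-5)*1/2 - 65) - 65*sqrt(-2*(-5)*1/2 - 65)) - 3126 = ((-2*(-5)*1/2*1)**2 - 2*(-5)*1/2*1*(-65) + (-2*(-5)*1/2*1)*sqrt(-2*(-5)*1/2*1 - 65) - 65*sqrt(-2*(-5)*1/2*1 - 65)) - 3126 = (5**2 + 5*(-65) + 5*sqrt(5 - 65) - 65*sqrt(5 - 65)) - 3126 = (25 - 325 + 5*sqrt(-60) - 130*I*sqrt(15)) - 3126 = (25 - 325 + 5*(2*I*sqrt(15)) - 130*I*sqrt(15)) - 3126 = (25 - 325 + 10*I*sqrt(15) - 130*I*sqrt(15)) - 3126 = (-300 - 120*I*sqrt(15)) - 3126 = -3426 - 120*I*sqrt(15)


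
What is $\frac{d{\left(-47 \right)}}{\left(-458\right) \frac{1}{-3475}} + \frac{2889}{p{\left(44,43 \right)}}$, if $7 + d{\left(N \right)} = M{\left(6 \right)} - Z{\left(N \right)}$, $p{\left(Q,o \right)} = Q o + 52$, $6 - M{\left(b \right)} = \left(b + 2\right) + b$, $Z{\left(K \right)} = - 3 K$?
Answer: $- \frac{19491097}{16488} \approx -1182.1$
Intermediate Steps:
$M{\left(b \right)} = 4 - 2 b$ ($M{\left(b \right)} = 6 - \left(\left(b + 2\right) + b\right) = 6 - \left(\left(2 + b\right) + b\right) = 6 - \left(2 + 2 b\right) = 4 - 2 b$)
$p{\left(Q,o \right)} = 52 + Q o$
$d{\left(N \right)} = -15 + 3 N$ ($d{\left(N \right)} = -7 + \left(\left(4 - 12\right) - - 3 N\right) = -7 + \left(\left(4 - 12\right) + 3 N\right) = -7 + \left(-8 + 3 N\right) = -15 + 3 N$)
$\frac{d{\left(-47 \right)}}{\left(-458\right) \frac{1}{-3475}} + \frac{2889}{p{\left(44,43 \right)}} = \frac{-15 + 3 \left(-47\right)}{\left(-458\right) \frac{1}{-3475}} + \frac{2889}{52 + 44 \cdot 43} = \frac{-15 - 141}{\left(-458\right) \left(- \frac{1}{3475}\right)} + \frac{2889}{52 + 1892} = - \frac{156}{\frac{458}{3475}} + \frac{2889}{1944} = \left(-156\right) \frac{3475}{458} + 2889 \cdot \frac{1}{1944} = - \frac{271050}{229} + \frac{107}{72} = - \frac{19491097}{16488}$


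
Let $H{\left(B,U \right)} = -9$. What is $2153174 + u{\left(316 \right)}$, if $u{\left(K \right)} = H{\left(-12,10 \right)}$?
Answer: $2153165$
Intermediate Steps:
$u{\left(K \right)} = -9$
$2153174 + u{\left(316 \right)} = 2153174 - 9 = 2153165$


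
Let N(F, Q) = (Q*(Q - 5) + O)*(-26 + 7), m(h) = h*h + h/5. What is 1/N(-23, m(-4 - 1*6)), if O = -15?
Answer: -1/172881 ≈ -5.7843e-6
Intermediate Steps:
m(h) = h² + h/5 (m(h) = h² + h*(⅕) = h² + h/5)
N(F, Q) = 285 - 19*Q*(-5 + Q) (N(F, Q) = (Q*(Q - 5) - 15)*(-26 + 7) = (Q*(-5 + Q) - 15)*(-19) = (-15 + Q*(-5 + Q))*(-19) = 285 - 19*Q*(-5 + Q))
1/N(-23, m(-4 - 1*6)) = 1/(285 - 19*(-4 - 1*6)²*(⅕ + (-4 - 1*6))² + 95*((-4 - 1*6)*(⅕ + (-4 - 1*6)))) = 1/(285 - 19*(-4 - 6)²*(⅕ + (-4 - 6))² + 95*((-4 - 6)*(⅕ + (-4 - 6)))) = 1/(285 - 19*100*(⅕ - 10)² + 95*(-10*(⅕ - 10))) = 1/(285 - 19*(-10*(-49/5))² + 95*(-10*(-49/5))) = 1/(285 - 19*98² + 95*98) = 1/(285 - 19*9604 + 9310) = 1/(285 - 182476 + 9310) = 1/(-172881) = -1/172881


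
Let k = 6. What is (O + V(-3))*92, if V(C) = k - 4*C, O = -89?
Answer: -6532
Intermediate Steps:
V(C) = 6 - 4*C
(O + V(-3))*92 = (-89 + (6 - 4*(-3)))*92 = (-89 + (6 + 12))*92 = (-89 + 18)*92 = -71*92 = -6532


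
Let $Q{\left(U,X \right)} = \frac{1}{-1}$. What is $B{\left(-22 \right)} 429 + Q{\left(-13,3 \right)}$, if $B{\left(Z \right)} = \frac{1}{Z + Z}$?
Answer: $- \frac{43}{4} \approx -10.75$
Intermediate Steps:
$Q{\left(U,X \right)} = -1$
$B{\left(Z \right)} = \frac{1}{2 Z}$
$B{\left(-22 \right)} 429 + Q{\left(-13,3 \right)} = \frac{1}{2 \left(-22\right)} 429 - 1 = \frac{1}{2} \left(- \frac{1}{22}\right) 429 - 1 = \left(- \frac{1}{44}\right) 429 - 1 = - \frac{39}{4} - 1 = - \frac{43}{4}$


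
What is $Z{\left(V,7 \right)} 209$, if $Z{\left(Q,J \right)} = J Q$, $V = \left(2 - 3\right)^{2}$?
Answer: $1463$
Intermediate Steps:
$V = 1$ ($V = \left(-1\right)^{2} = 1$)
$Z{\left(V,7 \right)} 209 = 7 \cdot 1 \cdot 209 = 7 \cdot 209 = 1463$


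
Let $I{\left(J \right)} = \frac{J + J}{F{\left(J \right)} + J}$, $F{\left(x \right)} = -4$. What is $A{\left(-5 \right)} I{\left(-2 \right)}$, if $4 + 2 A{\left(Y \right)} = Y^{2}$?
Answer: $7$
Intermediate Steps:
$A{\left(Y \right)} = -2 + \frac{Y^{2}}{2}$
$I{\left(J \right)} = \frac{2 J}{-4 + J}$ ($I{\left(J \right)} = \frac{J + J}{-4 + J} = \frac{2 J}{-4 + J}$)
$A{\left(-5 \right)} I{\left(-2 \right)} = \left(-2 + \frac{\left(-5\right)^{2}}{2}\right) 2 \left(-2\right) \frac{1}{-4 - 2} = \left(-2 + \frac{1}{2} \cdot 25\right) 2 \left(-2\right) \frac{1}{-6} = \left(-2 + \frac{25}{2}\right) 2 \left(-2\right) \left(- \frac{1}{6}\right) = \frac{21}{2} \cdot \frac{2}{3} = 7$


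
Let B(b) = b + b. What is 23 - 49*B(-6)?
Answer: 611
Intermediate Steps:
B(b) = 2*b
23 - 49*B(-6) = 23 - 98*(-6) = 23 - 49*(-12) = 23 + 588 = 611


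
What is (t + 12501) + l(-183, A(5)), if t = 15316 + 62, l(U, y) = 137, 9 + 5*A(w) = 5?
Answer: 28016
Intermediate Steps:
A(w) = -⅘ (A(w) = -9/5 + (⅕)*5 = -9/5 + 1 = -⅘)
t = 15378
(t + 12501) + l(-183, A(5)) = (15378 + 12501) + 137 = 27879 + 137 = 28016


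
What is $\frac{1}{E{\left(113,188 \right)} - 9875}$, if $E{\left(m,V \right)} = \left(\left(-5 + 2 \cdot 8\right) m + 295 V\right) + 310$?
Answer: $\frac{1}{47138} \approx 2.1214 \cdot 10^{-5}$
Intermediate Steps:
$E{\left(m,V \right)} = 310 + 11 m + 295 V$ ($E{\left(m,V \right)} = \left(\left(-5 + 16\right) m + 295 V\right) + 310 = \left(11 m + 295 V\right) + 310 = 310 + 11 m + 295 V$)
$\frac{1}{E{\left(113,188 \right)} - 9875} = \frac{1}{\left(310 + 11 \cdot 113 + 295 \cdot 188\right) - 9875} = \frac{1}{\left(310 + 1243 + 55460\right) - 9875} = \frac{1}{57013 - 9875} = \frac{1}{47138}$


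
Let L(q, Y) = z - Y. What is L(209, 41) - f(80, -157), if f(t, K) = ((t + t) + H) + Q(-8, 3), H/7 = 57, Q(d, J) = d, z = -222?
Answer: -814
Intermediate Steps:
H = 399 (H = 7*57 = 399)
L(q, Y) = -222 - Y
f(t, K) = 391 + 2*t (f(t, K) = ((t + t) + 399) - 8 = (2*t + 399) - 8 = (399 + 2*t) - 8 = 391 + 2*t)
L(209, 41) - f(80, -157) = (-222 - 1*41) - (391 + 2*80) = (-222 - 41) - (391 + 160) = -263 - 1*551 = -263 - 551 = -814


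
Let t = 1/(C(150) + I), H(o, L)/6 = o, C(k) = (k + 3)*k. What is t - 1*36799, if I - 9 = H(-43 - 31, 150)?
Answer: -828529484/22515 ≈ -36799.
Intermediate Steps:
C(k) = k*(3 + k) (C(k) = (3 + k)*k = k*(3 + k))
H(o, L) = 6*o
I = -435 (I = 9 + 6*(-43 - 31) = 9 + 6*(-74) = 9 - 444 = -435)
t = 1/22515 (t = 1/(150*(3 + 150) - 435) = 1/(150*153 - 435) = 1/(22950 - 435) = 1/22515 ≈ 4.4415e-5)
t - 1*36799 = 1/22515 - 1*36799 = 1/22515 - 36799 = -828529484/22515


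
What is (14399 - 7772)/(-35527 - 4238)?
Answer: -2209/13255 ≈ -0.16665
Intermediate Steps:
(14399 - 7772)/(-35527 - 4238) = 6627/(-39765) = 6627*(-1/39765) = -2209/13255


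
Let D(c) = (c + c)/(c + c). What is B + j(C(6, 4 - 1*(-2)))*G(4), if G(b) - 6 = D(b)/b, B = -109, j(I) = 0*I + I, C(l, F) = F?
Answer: -143/2 ≈ -71.500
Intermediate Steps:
D(c) = 1 (D(c) = (2*c)/((2*c)) = (2*c)*(1/(2*c)) = 1)
j(I) = I (j(I) = 0 + I = I)
G(b) = 6 + 1/b
B + j(C(6, 4 - 1*(-2)))*G(4) = -109 + (4 - 1*(-2))*(6 + 1/4) = -109 + (4 + 2)*(6 + 1/4) = -109 + 6*(25/4) = -109 + 75/2 = -143/2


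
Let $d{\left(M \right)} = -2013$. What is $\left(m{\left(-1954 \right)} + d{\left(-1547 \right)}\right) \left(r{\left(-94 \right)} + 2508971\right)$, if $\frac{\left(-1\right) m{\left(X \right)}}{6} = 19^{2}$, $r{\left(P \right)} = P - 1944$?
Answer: $-10476473007$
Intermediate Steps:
$r{\left(P \right)} = -1944 + P$
$m{\left(X \right)} = -2166$ ($m{\left(X \right)} = - 6 \cdot 19^{2} = \left(-6\right) 361 = -2166$)
$\left(m{\left(-1954 \right)} + d{\left(-1547 \right)}\right) \left(r{\left(-94 \right)} + 2508971\right) = \left(-2166 - 2013\right) \left(\left(-1944 - 94\right) + 2508971\right) = - 4179 \left(-2038 + 2508971\right) = \left(-4179\right) 2506933 = -10476473007$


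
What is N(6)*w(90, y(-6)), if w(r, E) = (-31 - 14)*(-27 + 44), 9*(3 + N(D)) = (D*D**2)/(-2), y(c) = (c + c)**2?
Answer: 11475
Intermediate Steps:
y(c) = 4*c**2 (y(c) = (2*c)**2 = 4*c**2)
N(D) = -3 - D**3/18 (N(D) = -3 + ((D*D**2)/(-2))/9 = -3 + (D**3*(-1/2))/9 = -3 + (-D**3/2)/9 = -3 - D**3/18)
w(r, E) = -765 (w(r, E) = -45*17 = -765)
N(6)*w(90, y(-6)) = (-3 - 1/18*6**3)*(-765) = (-3 - 1/18*216)*(-765) = (-3 - 12)*(-765) = -15*(-765) = 11475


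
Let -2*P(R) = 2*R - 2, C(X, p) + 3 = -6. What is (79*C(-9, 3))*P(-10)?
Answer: -7821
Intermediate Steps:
C(X, p) = -9 (C(X, p) = -3 - 6 = -9)
P(R) = 1 - R (P(R) = -(2*R - 2)/2 = -(-2 + 2*R)/2 = 1 - R)
(79*C(-9, 3))*P(-10) = (79*(-9))*(1 - 1*(-10)) = -711*(1 + 10) = -711*11 = -7821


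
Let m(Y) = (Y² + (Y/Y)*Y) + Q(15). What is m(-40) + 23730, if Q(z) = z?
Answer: 25305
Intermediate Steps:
m(Y) = 15 + Y + Y² (m(Y) = (Y² + (Y/Y)*Y) + 15 = (Y² + 1*Y) + 15 = (Y² + Y) + 15 = (Y + Y²) + 15 = 15 + Y + Y²)
m(-40) + 23730 = (15 - 40 + (-40)²) + 23730 = (15 - 40 + 1600) + 23730 = 1575 + 23730 = 25305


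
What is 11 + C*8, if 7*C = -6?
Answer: 29/7 ≈ 4.1429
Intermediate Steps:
C = -6/7 (C = (1/7)*(-6) = -6/7 ≈ -0.85714)
11 + C*8 = 11 - 6/7*8 = 11 - 48/7 = 29/7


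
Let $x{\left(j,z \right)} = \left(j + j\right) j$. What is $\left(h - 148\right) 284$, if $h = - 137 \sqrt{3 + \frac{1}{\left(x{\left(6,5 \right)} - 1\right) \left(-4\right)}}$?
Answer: $-42032 - 274 \sqrt{60421} \approx -1.0938 \cdot 10^{5}$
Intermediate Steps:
$x{\left(j,z \right)} = 2 j^{2}$ ($x{\left(j,z \right)} = 2 j j = 2 j^{2}$)
$h = - \frac{137 \sqrt{60421}}{142}$ ($h = - 137 \sqrt{3 + \frac{1}{\left(2 \cdot 6^{2} - 1\right) \left(-4\right)}} = - 137 \sqrt{3 + \frac{1}{2 \cdot 36 - 1} \left(- \frac{1}{4}\right)} = - 137 \sqrt{3 + \frac{1}{72 - 1} \left(- \frac{1}{4}\right)} = - 137 \sqrt{3 + \frac{1}{71} \left(- \frac{1}{4}\right)} = - 137 \sqrt{3 - \frac{1}{284}} = - 137 \sqrt{\frac{851}{284}} = - 137 \frac{\sqrt{60421}}{142} = - \frac{137 \sqrt{60421}}{142} \approx -237.15$)
$\left(h - 148\right) 284 = \left(- \frac{137 \sqrt{60421}}{142} - 148\right) 284 = \left(-148 - \frac{137 \sqrt{60421}}{142}\right) 284 = -42032 - 274 \sqrt{60421}$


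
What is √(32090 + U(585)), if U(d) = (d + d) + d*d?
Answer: √375485 ≈ 612.77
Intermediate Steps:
U(d) = d² + 2*d (U(d) = 2*d + d² = d² + 2*d)
√(32090 + U(585)) = √(32090 + 585*(2 + 585)) = √(32090 + 585*587) = √(32090 + 343395) = √375485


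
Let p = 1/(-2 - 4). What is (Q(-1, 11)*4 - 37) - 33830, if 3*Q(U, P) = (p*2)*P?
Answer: -304847/9 ≈ -33872.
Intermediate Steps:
p = -⅙ (p = 1/(-6) = -⅙ ≈ -0.16667)
Q(U, P) = -P/9 (Q(U, P) = ((-⅙*2)*P)/3 = (-P/3)/3 = -P/9)
(Q(-1, 11)*4 - 37) - 33830 = (-⅑*11*4 - 37) - 33830 = (-11/9*4 - 37) - 33830 = (-44/9 - 37) - 33830 = -377/9 - 33830 = -304847/9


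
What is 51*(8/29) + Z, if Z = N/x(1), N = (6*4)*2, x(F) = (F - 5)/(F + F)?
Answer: -288/29 ≈ -9.9310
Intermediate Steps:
x(F) = (-5 + F)/(2*F) (x(F) = (-5 + F)/((2*F)) = (-5 + F)*(1/(2*F)) = (-5 + F)/(2*F))
N = 48 (N = 24*2 = 48)
Z = -24 (Z = 48/(((½)*(-5 + 1)/1)) = 48/(((½)*1*(-4))) = 48/(-2) = 48*(-½) = -24)
51*(8/29) + Z = 51*(8/29) - 24 = 408/29 - 24 = -288/29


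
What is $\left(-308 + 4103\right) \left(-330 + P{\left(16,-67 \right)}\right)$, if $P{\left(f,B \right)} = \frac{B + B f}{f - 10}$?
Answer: $- \frac{3945535}{2} \approx -1.9728 \cdot 10^{6}$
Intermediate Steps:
$P{\left(f,B \right)} = \frac{B + B f}{-10 + f}$
$\left(-308 + 4103\right) \left(-330 + P{\left(16,-67 \right)}\right) = \left(-308 + 4103\right) \left(-330 - \frac{67 \left(1 + 16\right)}{-10 + 16}\right) = 3795 \left(-330 - 67 \cdot \frac{1}{6} \cdot 17\right) = 3795 \left(-330 - \frac{67}{6} \cdot 17\right) = 3795 \left(-330 - \frac{1139}{6}\right) = 3795 \left(- \frac{3119}{6}\right) = - \frac{3945535}{2}$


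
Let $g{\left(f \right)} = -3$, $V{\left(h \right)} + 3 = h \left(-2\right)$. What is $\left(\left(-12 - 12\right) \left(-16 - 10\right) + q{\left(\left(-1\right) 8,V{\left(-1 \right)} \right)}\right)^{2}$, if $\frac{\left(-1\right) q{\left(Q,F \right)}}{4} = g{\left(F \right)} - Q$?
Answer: $364816$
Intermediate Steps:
$V{\left(h \right)} = -3 - 2 h$ ($V{\left(h \right)} = -3 + h \left(-2\right) = -3 - 2 h$)
$q{\left(Q,F \right)} = 12 + 4 Q$ ($q{\left(Q,F \right)} = - 4 \left(-3 - Q\right) = 12 + 4 Q$)
$\left(\left(-12 - 12\right) \left(-16 - 10\right) + q{\left(\left(-1\right) 8,V{\left(-1 \right)} \right)}\right)^{2} = \left(\left(-12 - 12\right) \left(-16 - 10\right) + \left(12 + 4 \left(\left(-1\right) 8\right)\right)\right)^{2} = \left(\left(-24\right) \left(-26\right) + \left(12 + 4 \left(-8\right)\right)\right)^{2} = \left(624 + \left(12 - 32\right)\right)^{2} = \left(624 - 20\right)^{2} = 604^{2} = 364816$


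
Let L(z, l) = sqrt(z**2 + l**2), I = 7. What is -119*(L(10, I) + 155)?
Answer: -18445 - 119*sqrt(149) ≈ -19898.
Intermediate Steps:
L(z, l) = sqrt(l**2 + z**2)
-119*(L(10, I) + 155) = -119*(sqrt(7**2 + 10**2) + 155) = -119*(sqrt(49 + 100) + 155) = -119*(sqrt(149) + 155) = -119*(155 + sqrt(149)) = -18445 - 119*sqrt(149)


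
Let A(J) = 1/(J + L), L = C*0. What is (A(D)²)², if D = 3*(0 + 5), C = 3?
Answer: 1/50625 ≈ 1.9753e-5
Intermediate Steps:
D = 15 (D = 3*5 = 15)
L = 0 (L = 3*0 = 0)
A(J) = 1/J (A(J) = 1/(J + 0) = 1/J)
(A(D)²)² = ((1/15)²)² = (1/225)² = 1/50625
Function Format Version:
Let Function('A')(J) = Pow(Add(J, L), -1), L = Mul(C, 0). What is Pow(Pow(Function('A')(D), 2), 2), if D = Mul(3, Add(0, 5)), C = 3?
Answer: Rational(1, 50625) ≈ 1.9753e-5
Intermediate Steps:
D = 15 (D = Mul(3, 5) = 15)
L = 0 (L = Mul(3, 0) = 0)
Function('A')(J) = Pow(J, -1) (Function('A')(J) = Pow(Add(J, 0), -1) = Pow(J, -1))
Pow(Pow(Function('A')(D), 2), 2) = Pow(Pow(Pow(15, -1), 2), 2) = Pow(Pow(Rational(1, 15), 2), 2) = Pow(Rational(1, 225), 2) = Rational(1, 50625)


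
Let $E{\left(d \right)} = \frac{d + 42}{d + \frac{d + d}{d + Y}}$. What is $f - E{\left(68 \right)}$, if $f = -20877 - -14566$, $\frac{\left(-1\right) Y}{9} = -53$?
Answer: $- \frac{117401953}{18598} \approx -6312.6$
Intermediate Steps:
$Y = 477$ ($Y = \left(-9\right) \left(-53\right) = 477$)
$f = -6311$ ($f = -20877 + 14566 = -6311$)
$E{\left(d \right)} = \frac{42 + d}{d + \frac{2 d}{477 + d}}$ ($E{\left(d \right)} = \frac{d + 42}{d + \frac{d + d}{d + 477}} = \frac{42 + d}{d + \frac{2 d}{477 + d}}$)
$f - E{\left(68 \right)} = -6311 - \frac{20034 + 68^{2} + 519 \cdot 68}{68 \left(479 + 68\right)} = -6311 - \frac{20034 + 4624 + 35292}{68 \cdot 547} = -6311 - \frac{1}{68} \cdot \frac{1}{547} \cdot 59950 = -6311 - \frac{29975}{18598} = - \frac{117401953}{18598}$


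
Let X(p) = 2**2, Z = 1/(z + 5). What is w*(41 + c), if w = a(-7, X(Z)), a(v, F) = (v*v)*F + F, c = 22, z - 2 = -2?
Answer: 12600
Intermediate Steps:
z = 0 (z = 2 - 2 = 0)
Z = 1/5 (Z = 1/(0 + 5) = 1/5 ≈ 0.20000)
X(p) = 4
a(v, F) = F + F*v**2 (a(v, F) = v**2*F + F = F*v**2 + F = F + F*v**2)
w = 200 (w = 4*(1 + (-7)**2) = 4*(1 + 49) = 4*50 = 200)
w*(41 + c) = 200*(41 + 22) = 200*63 = 12600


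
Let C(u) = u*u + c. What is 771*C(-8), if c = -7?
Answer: 43947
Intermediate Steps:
C(u) = -7 + u**2 (C(u) = u*u - 7 = u**2 - 7 = -7 + u**2)
771*C(-8) = 771*(-7 + (-8)**2) = 771*(-7 + 64) = 771*57 = 43947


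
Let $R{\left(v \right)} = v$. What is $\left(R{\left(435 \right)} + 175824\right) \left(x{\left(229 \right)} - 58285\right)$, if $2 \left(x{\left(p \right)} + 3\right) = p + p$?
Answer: $-10233421281$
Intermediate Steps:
$x{\left(p \right)} = -3 + p$ ($x{\left(p \right)} = -3 + \frac{p + p}{2} = -3 + \frac{2 p}{2} = -3 + p$)
$\left(R{\left(435 \right)} + 175824\right) \left(x{\left(229 \right)} - 58285\right) = \left(435 + 175824\right) \left(\left(-3 + 229\right) - 58285\right) = 176259 \left(226 - 58285\right) = 176259 \left(-58059\right) = -10233421281$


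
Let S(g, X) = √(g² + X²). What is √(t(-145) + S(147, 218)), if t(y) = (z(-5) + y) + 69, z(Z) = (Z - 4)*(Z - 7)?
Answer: √(32 + √69133) ≈ 17.174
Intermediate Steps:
S(g, X) = √(X² + g²)
z(Z) = (-7 + Z)*(-4 + Z) (z(Z) = (-4 + Z)*(-7 + Z) = (-7 + Z)*(-4 + Z))
t(y) = 177 + y (t(y) = ((28 + (-5)² - 11*(-5)) + y) + 69 = ((28 + 25 + 55) + y) + 69 = (108 + y) + 69 = 177 + y)
√(t(-145) + S(147, 218)) = √((177 - 145) + √(218² + 147²)) = √(32 + √(47524 + 21609)) = √(32 + √69133)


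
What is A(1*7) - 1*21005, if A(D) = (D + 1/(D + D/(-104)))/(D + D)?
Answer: -212019319/10094 ≈ -21005.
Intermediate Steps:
A(D) = (D + 104/(103*D))/(2*D) (A(D) = (D + 1/(D + D*(-1/104)))/((2*D)) = (D + 1/(D - D/104))*(1/(2*D)) = (D + 1/(103*D/104))*(1/(2*D)) = (D + 104/(103*D))*(1/(2*D)) = (D + 104/(103*D))/(2*D))
A(1*7) - 1*21005 = (½ + 52/(103*(1*7)²)) - 1*21005 = (½ + (52/103)/7²) - 21005 = (½ + (52/103)*(1/49)) - 21005 = (½ + 52/5047) - 21005 = 5151/10094 - 21005 = -212019319/10094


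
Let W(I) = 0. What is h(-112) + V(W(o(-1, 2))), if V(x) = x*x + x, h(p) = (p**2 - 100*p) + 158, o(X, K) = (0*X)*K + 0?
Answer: 23902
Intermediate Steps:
o(X, K) = 0 (o(X, K) = 0*K + 0 = 0 + 0 = 0)
h(p) = 158 + p**2 - 100*p
V(x) = x + x**2 (V(x) = x**2 + x = x + x**2)
h(-112) + V(W(o(-1, 2))) = (158 + (-112)**2 - 100*(-112)) + 0*(1 + 0) = (158 + 12544 + 11200) + 0*1 = 23902 + 0 = 23902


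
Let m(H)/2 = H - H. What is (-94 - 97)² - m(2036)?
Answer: 36481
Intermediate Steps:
m(H) = 0 (m(H) = 2*(H - H) = 2*0 = 0)
(-94 - 97)² - m(2036) = (-94 - 97)² - 1*0 = (-191)² + 0 = 36481 + 0 = 36481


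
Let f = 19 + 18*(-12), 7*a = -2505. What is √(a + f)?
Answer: 2*I*√6797/7 ≈ 23.555*I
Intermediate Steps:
a = -2505/7 (a = (⅐)*(-2505) = -2505/7 ≈ -357.86)
f = -197 (f = 19 - 216 = -197)
√(a + f) = √(-2505/7 - 197) = √(-3884/7) = 2*I*√6797/7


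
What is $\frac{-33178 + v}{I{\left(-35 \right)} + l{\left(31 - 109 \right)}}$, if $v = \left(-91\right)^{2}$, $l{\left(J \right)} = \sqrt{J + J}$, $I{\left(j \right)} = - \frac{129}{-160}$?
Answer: $- \frac{171291360}{1336747} + \frac{424908800 i \sqrt{39}}{1336747} \approx -128.14 + 1985.1 i$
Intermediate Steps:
$I{\left(j \right)} = \frac{129}{160}$ ($I{\left(j \right)} = \left(-129\right) \left(- \frac{1}{160}\right) = \frac{129}{160}$)
$l{\left(J \right)} = \sqrt{2} \sqrt{J}$ ($l{\left(J \right)} = \sqrt{2 J} = \sqrt{2} \sqrt{J}$)
$v = 8281$
$\frac{-33178 + v}{I{\left(-35 \right)} + l{\left(31 - 109 \right)}} = \frac{-33178 + 8281}{\frac{129}{160} + \sqrt{2} \sqrt{31 - 109}} = - \frac{24897}{\frac{129}{160} + \sqrt{2} \sqrt{31 - 109}} = - \frac{24897}{\frac{129}{160} + \sqrt{2} \sqrt{-78}} = - \frac{24897}{\frac{129}{160} + \sqrt{2} i \sqrt{78}} = - \frac{24897}{\frac{129}{160} + 2 i \sqrt{39}}$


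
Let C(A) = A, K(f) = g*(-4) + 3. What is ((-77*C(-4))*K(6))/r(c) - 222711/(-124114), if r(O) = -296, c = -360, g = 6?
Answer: 54293238/2296109 ≈ 23.646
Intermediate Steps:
K(f) = -21 (K(f) = 6*(-4) + 3 = -24 + 3 = -21)
((-77*C(-4))*K(6))/r(c) - 222711/(-124114) = (-77*(-4)*(-21))/(-296) - 222711/(-124114) = (308*(-21))*(-1/296) - 222711*(-1/124114) = -6468*(-1/296) + 222711/124114 = 1617/74 + 222711/124114 = 54293238/2296109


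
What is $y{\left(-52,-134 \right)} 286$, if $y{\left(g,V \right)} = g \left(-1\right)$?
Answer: $14872$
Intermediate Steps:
$y{\left(g,V \right)} = - g$
$y{\left(-52,-134 \right)} 286 = \left(-1\right) \left(-52\right) 286 = 52 \cdot 286 = 14872$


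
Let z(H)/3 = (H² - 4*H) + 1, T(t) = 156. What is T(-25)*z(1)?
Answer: -936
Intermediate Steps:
z(H) = 3 - 12*H + 3*H² (z(H) = 3*((H² - 4*H) + 1) = 3*(1 + H² - 4*H) = 3 - 12*H + 3*H²)
T(-25)*z(1) = 156*(3 - 12*1 + 3*1²) = 156*(3 - 12 + 3*1) = 156*(3 - 12 + 3) = 156*(-6) = -936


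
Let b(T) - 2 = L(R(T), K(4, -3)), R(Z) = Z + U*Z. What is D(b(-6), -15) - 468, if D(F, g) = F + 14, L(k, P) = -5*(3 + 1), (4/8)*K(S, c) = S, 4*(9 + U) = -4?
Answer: -472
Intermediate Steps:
U = -10 (U = -9 + (1/4)*(-4) = -9 - 1 = -10)
R(Z) = -9*Z (R(Z) = Z - 10*Z = -9*Z)
K(S, c) = 2*S
L(k, P) = -20 (L(k, P) = -5*4 = -20)
b(T) = -18 (b(T) = 2 - 20 = -18)
D(F, g) = 14 + F
D(b(-6), -15) - 468 = (14 - 18) - 468 = -4 - 468 = -472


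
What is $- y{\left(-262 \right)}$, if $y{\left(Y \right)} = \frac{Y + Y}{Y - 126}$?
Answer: $- \frac{131}{97} \approx -1.3505$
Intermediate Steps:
$y{\left(Y \right)} = \frac{2 Y}{-126 + Y}$
$- y{\left(-262 \right)} = - \frac{2 \left(-262\right)}{-126 - 262} = - \frac{2 \left(-262\right)}{-388} = - \frac{2 \left(-262\right) \left(-1\right)}{388} = \left(-1\right) \frac{131}{97} = - \frac{131}{97}$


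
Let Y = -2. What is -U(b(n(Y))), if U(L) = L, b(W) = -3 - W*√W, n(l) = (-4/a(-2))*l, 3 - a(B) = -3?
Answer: 3 + 8*√3/9 ≈ 4.5396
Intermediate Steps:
a(B) = 6 (a(B) = 3 - 1*(-3) = 3 + 3 = 6)
n(l) = -2*l/3 (n(l) = (-4/6)*l = ((⅙)*(-4))*l = -2*l/3)
b(W) = -3 - W^(3/2)
-U(b(n(Y))) = -(-3 - (-⅔*(-2))^(3/2)) = -(-3 - (4/3)^(3/2)) = -(-3 - 8*√3/9) = 3 + 8*√3/9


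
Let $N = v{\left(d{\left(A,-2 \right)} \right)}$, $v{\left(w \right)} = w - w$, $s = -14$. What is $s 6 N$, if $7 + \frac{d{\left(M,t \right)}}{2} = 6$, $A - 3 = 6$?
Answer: $0$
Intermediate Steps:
$A = 9$ ($A = 3 + 6 = 9$)
$d{\left(M,t \right)} = -2$ ($d{\left(M,t \right)} = -14 + 2 \cdot 6 = -14 + 12 = -2$)
$v{\left(w \right)} = 0$
$N = 0$
$s 6 N = \left(-14\right) 6 \cdot 0 = \left(-84\right) 0 = 0$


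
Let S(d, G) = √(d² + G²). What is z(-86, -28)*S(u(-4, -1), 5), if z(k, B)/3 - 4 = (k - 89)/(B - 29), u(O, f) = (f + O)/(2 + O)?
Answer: 2015*√5/38 ≈ 118.57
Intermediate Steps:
u(O, f) = (O + f)/(2 + O)
S(d, G) = √(G² + d²)
z(k, B) = 12 + 3*(-89 + k)/(-29 + B) (z(k, B) = 12 + 3*((k - 89)/(B - 29)) = 12 + 3*((-89 + k)/(-29 + B)) = 12 + 3*(-89 + k)/(-29 + B))
z(-86, -28)*S(u(-4, -1), 5) = (3*(-205 - 86 + 4*(-28))/(-29 - 28))*√(5² + ((-4 - 1)/(2 - 4))²) = (3*(-205 - 86 - 112)/(-57))*√(25 + (-5/(-2))²) = (3*(-1/57)*(-403))*√(25 + (-½*(-5))²) = 403*√(25 + (5/2)²)/19 = 403*√(25 + 25/4)/19 = 403*√(125/4)/19 = 403*(5*√5/2)/19 = 2015*√5/38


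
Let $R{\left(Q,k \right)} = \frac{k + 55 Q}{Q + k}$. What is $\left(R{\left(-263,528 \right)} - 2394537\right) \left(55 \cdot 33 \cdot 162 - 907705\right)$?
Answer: $\frac{77883487711870}{53} \approx 1.4695 \cdot 10^{12}$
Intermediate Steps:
$R{\left(Q,k \right)} = \frac{k + 55 Q}{Q + k}$
$\left(R{\left(-263,528 \right)} - 2394537\right) \left(55 \cdot 33 \cdot 162 - 907705\right) = \left(\frac{528 + 55 \left(-263\right)}{-263 + 528} - 2394537\right) \left(55 \cdot 33 \cdot 162 - 907705\right) = \left(\frac{528 - 14465}{265} - 2394537\right) \left(1815 \cdot 162 - 907705\right) = \left(\frac{1}{265} \left(-13937\right) - 2394537\right) \left(294030 - 907705\right) = \left(- \frac{13937}{265} - 2394537\right) \left(-613675\right) = \left(- \frac{634566242}{265}\right) \left(-613675\right) = \frac{77883487711870}{53}$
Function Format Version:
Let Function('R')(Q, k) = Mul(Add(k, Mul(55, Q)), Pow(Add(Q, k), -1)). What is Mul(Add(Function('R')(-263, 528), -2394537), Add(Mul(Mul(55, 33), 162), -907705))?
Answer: Rational(77883487711870, 53) ≈ 1.4695e+12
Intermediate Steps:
Function('R')(Q, k) = Mul(Pow(Add(Q, k), -1), Add(k, Mul(55, Q)))
Mul(Add(Function('R')(-263, 528), -2394537), Add(Mul(Mul(55, 33), 162), -907705)) = Mul(Add(Mul(Pow(Add(-263, 528), -1), Add(528, Mul(55, -263))), -2394537), Add(Mul(Mul(55, 33), 162), -907705)) = Mul(Add(Mul(Pow(265, -1), Add(528, -14465)), -2394537), Add(Mul(1815, 162), -907705)) = Mul(Add(Mul(Rational(1, 265), -13937), -2394537), Add(294030, -907705)) = Mul(Add(Rational(-13937, 265), -2394537), -613675) = Mul(Rational(-634566242, 265), -613675) = Rational(77883487711870, 53)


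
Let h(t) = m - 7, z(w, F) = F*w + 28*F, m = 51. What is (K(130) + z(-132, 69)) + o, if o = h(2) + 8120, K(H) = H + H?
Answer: 1248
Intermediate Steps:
z(w, F) = 28*F + F*w
h(t) = 44 (h(t) = 51 - 7 = 44)
K(H) = 2*H
o = 8164 (o = 44 + 8120 = 8164)
(K(130) + z(-132, 69)) + o = (2*130 + 69*(28 - 132)) + 8164 = (260 + 69*(-104)) + 8164 = (260 - 7176) + 8164 = -6916 + 8164 = 1248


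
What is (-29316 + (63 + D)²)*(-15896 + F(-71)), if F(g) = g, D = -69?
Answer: 467513760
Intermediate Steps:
(-29316 + (63 + D)²)*(-15896 + F(-71)) = (-29316 + (63 - 69)²)*(-15896 - 71) = (-29316 + (-6)²)*(-15967) = (-29316 + 36)*(-15967) = -29280*(-15967) = 467513760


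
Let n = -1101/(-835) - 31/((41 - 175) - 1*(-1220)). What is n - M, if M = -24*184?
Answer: 4005642761/906810 ≈ 4417.3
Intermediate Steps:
M = -4416
n = 1169801/906810 (n = -1101*(-1/835) - 31/(-134 + 1220) = 1101/835 - 31/1086 = 1169801/906810 ≈ 1.2900)
n - M = 1169801/906810 - 1*(-4416) = 1169801/906810 + 4416 = 4005642761/906810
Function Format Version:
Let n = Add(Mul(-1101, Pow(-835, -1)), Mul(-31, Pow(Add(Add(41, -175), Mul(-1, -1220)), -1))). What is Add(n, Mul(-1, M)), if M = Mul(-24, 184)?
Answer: Rational(4005642761, 906810) ≈ 4417.3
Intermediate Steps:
M = -4416
n = Rational(1169801, 906810) (n = Add(Mul(-1101, Rational(-1, 835)), Mul(-31, Pow(Add(-134, 1220), -1))) = Add(Rational(1101, 835), Mul(-31, Pow(1086, -1))) = Add(Rational(1101, 835), Mul(-31, Rational(1, 1086))) = Add(Rational(1101, 835), Rational(-31, 1086)) = Rational(1169801, 906810) ≈ 1.2900)
Add(n, Mul(-1, M)) = Add(Rational(1169801, 906810), Mul(-1, -4416)) = Add(Rational(1169801, 906810), 4416) = Rational(4005642761, 906810)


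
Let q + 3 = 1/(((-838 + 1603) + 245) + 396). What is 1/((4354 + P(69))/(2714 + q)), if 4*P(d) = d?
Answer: 7623334/12291955 ≈ 0.62019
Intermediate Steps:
P(d) = d/4
q = -4217/1406 (q = -3 + 1/(((-838 + 1603) + 245) + 396) = -3 + 1/((765 + 245) + 396) = -3 + 1/(1010 + 396) = -3 + 1/1406 = -4217/1406 ≈ -2.9993)
1/((4354 + P(69))/(2714 + q)) = 1/((4354 + (¼)*69)/(2714 - 4217/1406)) = 1/((4354 + 69/4)/(3811667/1406)) = 1/((17485/4)*(1406/3811667)) = 1/(12291955/7623334) = 7623334/12291955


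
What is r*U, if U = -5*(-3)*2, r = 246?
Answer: 7380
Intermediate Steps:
U = 30 (U = 15*2 = 30)
r*U = 246*30 = 7380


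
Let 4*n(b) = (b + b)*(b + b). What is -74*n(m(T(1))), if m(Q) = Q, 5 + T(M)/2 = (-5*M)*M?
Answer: -29600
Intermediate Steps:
T(M) = -10 - 10*M² (T(M) = -10 + 2*((-5*M)*M) = -10 + 2*(-5*M²) = -10 - 10*M²)
n(b) = b² (n(b) = ((b + b)*(b + b))/4 = ((2*b)*(2*b))/4 = (4*b²)/4 = b²)
-74*n(m(T(1))) = -74*(-10 - 10*1²)² = -74*(-10 - 10*1)² = -74*(-10 - 10)² = -74*(-20)² = -74*400 = -29600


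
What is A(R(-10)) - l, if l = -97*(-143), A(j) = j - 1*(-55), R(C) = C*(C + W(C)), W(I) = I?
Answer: -13616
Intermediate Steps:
R(C) = 2*C**2 (R(C) = C*(C + C) = C*(2*C) = 2*C**2)
A(j) = 55 + j (A(j) = j + 55 = 55 + j)
l = 13871
A(R(-10)) - l = (55 + 2*(-10)**2) - 1*13871 = (55 + 2*100) - 13871 = (55 + 200) - 13871 = 255 - 13871 = -13616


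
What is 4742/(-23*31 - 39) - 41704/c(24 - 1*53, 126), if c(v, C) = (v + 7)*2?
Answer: 3894095/4136 ≈ 941.51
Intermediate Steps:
c(v, C) = 14 + 2*v (c(v, C) = (7 + v)*2 = 14 + 2*v)
4742/(-23*31 - 39) - 41704/c(24 - 1*53, 126) = 4742/(-23*31 - 39) - 41704/(14 + 2*(24 - 1*53)) = 4742/(-713 - 39) - 41704/(14 + 2*(24 - 53)) = 4742/(-752) - 41704/(14 + 2*(-29)) = 4742*(-1/752) - 41704/(14 - 58) = -2371/376 - 41704/(-44) = -2371/376 - 41704*(-1/44) = -2371/376 + 10426/11 = 3894095/4136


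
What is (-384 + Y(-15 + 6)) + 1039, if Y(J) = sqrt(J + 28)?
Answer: 655 + sqrt(19) ≈ 659.36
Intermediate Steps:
Y(J) = sqrt(28 + J)
(-384 + Y(-15 + 6)) + 1039 = (-384 + sqrt(28 + (-15 + 6))) + 1039 = (-384 + sqrt(28 - 9)) + 1039 = (-384 + sqrt(19)) + 1039 = 655 + sqrt(19)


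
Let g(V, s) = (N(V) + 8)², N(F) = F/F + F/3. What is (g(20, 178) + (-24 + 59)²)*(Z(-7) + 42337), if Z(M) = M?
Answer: 186731740/3 ≈ 6.2244e+7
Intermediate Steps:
N(F) = 1 + F/3 (N(F) = 1 + F*(⅓) = 1 + F/3)
g(V, s) = (9 + V/3)² (g(V, s) = ((1 + V/3) + 8)² = (9 + V/3)²)
(g(20, 178) + (-24 + 59)²)*(Z(-7) + 42337) = ((27 + 20)²/9 + (-24 + 59)²)*(-7 + 42337) = ((⅑)*47² + 35²)*42330 = ((⅑)*2209 + 1225)*42330 = (2209/9 + 1225)*42330 = (13234/9)*42330 = 186731740/3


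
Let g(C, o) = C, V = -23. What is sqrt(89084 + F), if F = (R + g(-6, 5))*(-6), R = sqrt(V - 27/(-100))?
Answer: sqrt(2228000 - 15*I*sqrt(2273))/5 ≈ 298.53 - 0.047911*I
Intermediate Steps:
R = I*sqrt(2273)/10 (R = sqrt(-23 - 27/(-100)) = sqrt(-23 - 27*(-1/100)) = sqrt(-23 + 27/100) = sqrt(-2273/100) = I*sqrt(2273)/10 ≈ 4.7676*I)
F = 36 - 3*I*sqrt(2273)/5 (F = (I*sqrt(2273)/10 - 6)*(-6) = (-6 + I*sqrt(2273)/10)*(-6) = 36 - 3*I*sqrt(2273)/5 ≈ 36.0 - 28.606*I)
sqrt(89084 + F) = sqrt(89084 + (36 - 3*I*sqrt(2273)/5)) = sqrt(89120 - 3*I*sqrt(2273)/5)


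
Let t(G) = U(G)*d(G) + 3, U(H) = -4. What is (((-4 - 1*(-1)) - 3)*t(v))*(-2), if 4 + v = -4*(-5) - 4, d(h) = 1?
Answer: -12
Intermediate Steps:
v = 12 (v = -4 + (-4*(-5) - 4) = -4 + (20 - 4) = -4 + 16 = 12)
t(G) = -1 (t(G) = -4*1 + 3 = -4 + 3 = -1)
(((-4 - 1*(-1)) - 3)*t(v))*(-2) = (((-4 - 1*(-1)) - 3)*(-1))*(-2) = (((-4 + 1) - 3)*(-1))*(-2) = ((-3 - 3)*(-1))*(-2) = -6*(-1)*(-2) = 6*(-2) = -12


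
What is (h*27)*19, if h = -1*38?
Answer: -19494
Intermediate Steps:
h = -38
(h*27)*19 = -38*27*19 = -1026*19 = -19494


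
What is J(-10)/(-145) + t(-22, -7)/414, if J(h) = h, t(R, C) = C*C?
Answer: 2249/12006 ≈ 0.18732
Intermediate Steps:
t(R, C) = C**2
J(-10)/(-145) + t(-22, -7)/414 = -10/(-145) + (-7)**2/414 = -10*(-1/145) + 49*(1/414) = 2/29 + 49/414 = 2249/12006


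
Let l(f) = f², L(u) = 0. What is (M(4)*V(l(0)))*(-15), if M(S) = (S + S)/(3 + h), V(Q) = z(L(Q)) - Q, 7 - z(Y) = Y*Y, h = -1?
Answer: -420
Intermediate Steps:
z(Y) = 7 - Y² (z(Y) = 7 - Y*Y = 7 - Y²)
V(Q) = 7 - Q (V(Q) = (7 - 1*0²) - Q = (7 - 1*0) - Q = (7 + 0) - Q = 7 - Q)
M(S) = S (M(S) = (S + S)/(3 - 1) = (2*S)/2 = (2*S)*(½) = S)
(M(4)*V(l(0)))*(-15) = (4*(7 - 1*0²))*(-15) = (4*(7 - 1*0))*(-15) = (4*(7 + 0))*(-15) = (4*7)*(-15) = 28*(-15) = -420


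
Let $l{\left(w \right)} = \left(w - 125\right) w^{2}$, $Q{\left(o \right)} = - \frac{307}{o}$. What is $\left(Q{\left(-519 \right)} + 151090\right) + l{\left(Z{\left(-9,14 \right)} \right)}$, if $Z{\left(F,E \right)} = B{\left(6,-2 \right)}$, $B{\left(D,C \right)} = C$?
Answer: $\frac{78152365}{519} \approx 1.5058 \cdot 10^{5}$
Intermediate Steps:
$Z{\left(F,E \right)} = -2$
$l{\left(w \right)} = w^{2} \left(-125 + w\right)$ ($l{\left(w \right)} = \left(-125 + w\right) w^{2} = w^{2} \left(-125 + w\right)$)
$\left(Q{\left(-519 \right)} + 151090\right) + l{\left(Z{\left(-9,14 \right)} \right)} = \left(- \frac{307}{-519} + 151090\right) + \left(-2\right)^{2} \left(-125 - 2\right) = \left(\left(-307\right) \left(- \frac{1}{519}\right) + 151090\right) + 4 \left(-127\right) = \left(\frac{307}{519} + 151090\right) - 508 = \frac{78416017}{519} - 508 = \frac{78152365}{519}$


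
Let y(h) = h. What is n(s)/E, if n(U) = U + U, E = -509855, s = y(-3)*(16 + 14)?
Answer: 36/101971 ≈ 0.00035304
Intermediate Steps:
s = -90 (s = -3*(16 + 14) = -3*30 = -90)
n(U) = 2*U
n(s)/E = (2*(-90))/(-509855) = -180*(-1/509855) = 36/101971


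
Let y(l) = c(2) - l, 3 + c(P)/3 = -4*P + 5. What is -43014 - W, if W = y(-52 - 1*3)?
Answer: -43051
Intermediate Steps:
c(P) = 6 - 12*P (c(P) = -9 + 3*(-4*P + 5) = -9 + 3*(5 - 4*P) = -9 + (15 - 12*P) = 6 - 12*P)
y(l) = -18 - l (y(l) = (6 - 12*2) - l = (6 - 24) - l = -18 - l)
W = 37 (W = -18 - (-52 - 1*3) = -18 - (-52 - 3) = -18 - 1*(-55) = -18 + 55 = 37)
-43014 - W = -43014 - 1*37 = -43014 - 37 = -43051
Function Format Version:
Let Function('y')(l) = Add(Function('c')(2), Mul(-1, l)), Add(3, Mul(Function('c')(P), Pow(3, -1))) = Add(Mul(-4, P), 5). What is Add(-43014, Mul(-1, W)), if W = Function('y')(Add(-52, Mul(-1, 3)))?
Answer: -43051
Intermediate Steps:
Function('c')(P) = Add(6, Mul(-12, P)) (Function('c')(P) = Add(-9, Mul(3, Add(Mul(-4, P), 5))) = Add(-9, Mul(3, Add(5, Mul(-4, P)))) = Add(-9, Add(15, Mul(-12, P))) = Add(6, Mul(-12, P)))
Function('y')(l) = Add(-18, Mul(-1, l)) (Function('y')(l) = Add(Add(6, Mul(-12, 2)), Mul(-1, l)) = Add(Add(6, -24), Mul(-1, l)) = Add(-18, Mul(-1, l)))
W = 37 (W = Add(-18, Mul(-1, Add(-52, Mul(-1, 3)))) = Add(-18, Mul(-1, Add(-52, -3))) = Add(-18, Mul(-1, -55)) = Add(-18, 55) = 37)
Add(-43014, Mul(-1, W)) = Add(-43014, Mul(-1, 37)) = Add(-43014, -37) = -43051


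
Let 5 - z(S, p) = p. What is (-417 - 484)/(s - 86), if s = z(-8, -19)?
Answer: 901/62 ≈ 14.532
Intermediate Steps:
z(S, p) = 5 - p
s = 24 (s = 5 - 1*(-19) = 5 + 19 = 24)
(-417 - 484)/(s - 86) = (-417 - 484)/(24 - 86) = -901/(-62) = -901*(-1/62) = 901/62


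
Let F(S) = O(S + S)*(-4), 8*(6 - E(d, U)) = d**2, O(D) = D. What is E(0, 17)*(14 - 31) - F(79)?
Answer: 530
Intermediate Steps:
E(d, U) = 6 - d**2/8
F(S) = -8*S (F(S) = (S + S)*(-4) = (2*S)*(-4) = -8*S)
E(0, 17)*(14 - 31) - F(79) = (6 - 1/8*0**2)*(14 - 31) - (-8)*79 = (6 - 1/8*0)*(-17) - 1*(-632) = (6 + 0)*(-17) + 632 = 6*(-17) + 632 = -102 + 632 = 530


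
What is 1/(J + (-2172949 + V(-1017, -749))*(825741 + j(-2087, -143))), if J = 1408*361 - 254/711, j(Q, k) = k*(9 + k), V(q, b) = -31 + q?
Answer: -711/1305976232171387 ≈ -5.4442e-13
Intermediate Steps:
J = 361392514/711 (J = 508288 - 254*1/711 = 508288 - 254/711 = 361392514/711 ≈ 5.0829e+5)
1/(J + (-2172949 + V(-1017, -749))*(825741 + j(-2087, -143))) = 1/(361392514/711 + (-2172949 + (-31 - 1017))*(825741 - 143*(9 - 143))) = 1/(361392514/711 + (-2172949 - 1048)*(825741 - 143*(-134))) = 1/(361392514/711 - 2173997*(825741 + 19162)) = 1/(361392514/711 - 2173997*844903) = 1/(361392514/711 - 1836816587291) = 1/(-1305976232171387/711) = -711/1305976232171387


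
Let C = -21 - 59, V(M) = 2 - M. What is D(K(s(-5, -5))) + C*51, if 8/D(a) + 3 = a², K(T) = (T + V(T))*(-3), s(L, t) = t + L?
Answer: -134632/33 ≈ -4079.8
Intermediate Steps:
s(L, t) = L + t
C = -80
K(T) = -6 (K(T) = (T + (2 - T))*(-3) = 2*(-3) = -6)
D(a) = 8/(-3 + a²)
D(K(s(-5, -5))) + C*51 = 8/(-3 + (-6)²) - 80*51 = 8/(-3 + 36) - 4080 = 8/33 - 4080 = -134632/33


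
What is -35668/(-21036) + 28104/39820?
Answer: 125718469/52353345 ≈ 2.4013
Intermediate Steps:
-35668/(-21036) + 28104/39820 = -35668*(-1/21036) + 28104*(1/39820) = 8917/5259 + 7026/9955 = 125718469/52353345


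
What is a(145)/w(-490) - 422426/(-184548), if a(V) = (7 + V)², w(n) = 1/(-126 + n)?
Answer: -1313249262323/92274 ≈ -1.4232e+7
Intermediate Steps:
a(145)/w(-490) - 422426/(-184548) = (7 + 145)²/(1/(-126 - 490)) - 422426/(-184548) = 152²/(1/(-616)) - 422426*(-1/184548) = 23104/(-1/616) + 211213/92274 = 23104*(-616) + 211213/92274 = -14232064 + 211213/92274 = -1313249262323/92274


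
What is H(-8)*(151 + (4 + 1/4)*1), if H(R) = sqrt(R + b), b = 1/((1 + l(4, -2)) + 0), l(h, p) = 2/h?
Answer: 207*I*sqrt(66)/4 ≈ 420.42*I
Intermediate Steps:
b = 2/3 (b = 1/((1 + 2/4) + 0) = 1/((1 + 2*(1/4)) + 0) = 1/((1 + 1/2) + 0) = 1/(3/2 + 0) = 1/(3/2) = 2/3 ≈ 0.66667)
H(R) = sqrt(2/3 + R) (H(R) = sqrt(R + 2/3) = sqrt(2/3 + R))
H(-8)*(151 + (4 + 1/4)*1) = (sqrt(6 + 9*(-8))/3)*(151 + (4 + 1/4)*1) = (sqrt(6 - 72)/3)*(151 + (4 + 1/4)*1) = (sqrt(-66)/3)*(151 + (17/4)*1) = ((I*sqrt(66))/3)*(151 + 17/4) = (I*sqrt(66)/3)*(621/4) = 207*I*sqrt(66)/4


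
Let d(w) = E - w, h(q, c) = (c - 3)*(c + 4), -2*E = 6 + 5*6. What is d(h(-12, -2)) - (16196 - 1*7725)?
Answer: -8479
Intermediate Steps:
E = -18 (E = -(6 + 5*6)/2 = -(6 + 30)/2 = -½*36 = -18)
h(q, c) = (-3 + c)*(4 + c)
d(w) = -18 - w
d(h(-12, -2)) - (16196 - 1*7725) = (-18 - (-12 - 2 + (-2)²)) - (16196 - 1*7725) = (-18 - (-12 - 2 + 4)) - (16196 - 7725) = (-18 - 1*(-10)) - 1*8471 = (-18 + 10) - 8471 = -8 - 8471 = -8479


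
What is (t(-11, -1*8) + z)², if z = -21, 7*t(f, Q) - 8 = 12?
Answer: 16129/49 ≈ 329.16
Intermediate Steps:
t(f, Q) = 20/7 (t(f, Q) = 8/7 + (⅐)*12 = 8/7 + 12/7 = 20/7)
(t(-11, -1*8) + z)² = (20/7 - 21)² = (-127/7)² = 16129/49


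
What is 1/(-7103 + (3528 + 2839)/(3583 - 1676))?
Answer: -1907/13539054 ≈ -0.00014085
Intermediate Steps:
1/(-7103 + (3528 + 2839)/(3583 - 1676)) = 1/(-7103 + 6367/1907) = 1/(-13539054/1907) = -1907/13539054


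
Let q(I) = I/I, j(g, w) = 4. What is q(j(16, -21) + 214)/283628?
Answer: 1/283628 ≈ 3.5257e-6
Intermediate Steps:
q(I) = 1
q(j(16, -21) + 214)/283628 = 1/283628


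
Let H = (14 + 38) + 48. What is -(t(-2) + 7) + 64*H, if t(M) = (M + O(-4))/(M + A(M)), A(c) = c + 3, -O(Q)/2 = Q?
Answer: 6399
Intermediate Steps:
O(Q) = -2*Q
A(c) = 3 + c
H = 100 (H = 52 + 48 = 100)
t(M) = (8 + M)/(3 + 2*M) (t(M) = (M - 2*(-4))/(M + (3 + M)) = (M + 8)/(3 + 2*M) = (8 + M)/(3 + 2*M))
-(t(-2) + 7) + 64*H = -((8 - 2)/(3 + 2*(-2)) + 7) + 64*100 = -(6/(3 - 4) + 7) + 6400 = -(6/(-1) + 7) + 6400 = -(-1*6 + 7) + 6400 = -(-6 + 7) + 6400 = -1*1 + 6400 = -1 + 6400 = 6399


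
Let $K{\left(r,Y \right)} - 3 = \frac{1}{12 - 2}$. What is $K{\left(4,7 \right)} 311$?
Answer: $\frac{9641}{10} \approx 964.1$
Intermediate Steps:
$K{\left(r,Y \right)} = \frac{31}{10}$ ($K{\left(r,Y \right)} = 3 + \frac{1}{12 - 2} = 3 + \frac{1}{10} = \frac{31}{10}$)
$K{\left(4,7 \right)} 311 = \frac{31}{10} \cdot 311 = \frac{9641}{10}$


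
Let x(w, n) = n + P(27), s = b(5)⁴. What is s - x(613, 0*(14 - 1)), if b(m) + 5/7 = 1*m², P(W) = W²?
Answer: 833459671/2401 ≈ 3.4713e+5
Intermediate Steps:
b(m) = -5/7 + m² (b(m) = -5/7 + 1*m² = -5/7 + m²)
s = 835210000/2401 (s = (-5/7 + 5²)⁴ = (-5/7 + 25)⁴ = (170/7)⁴ = 835210000/2401 ≈ 3.4786e+5)
x(w, n) = 729 + n (x(w, n) = n + 27² = n + 729 = 729 + n)
s - x(613, 0*(14 - 1)) = 835210000/2401 - (729 + 0*(14 - 1)) = 835210000/2401 - (729 + 0*13) = 835210000/2401 - (729 + 0) = 835210000/2401 - 1*729 = 835210000/2401 - 729 = 833459671/2401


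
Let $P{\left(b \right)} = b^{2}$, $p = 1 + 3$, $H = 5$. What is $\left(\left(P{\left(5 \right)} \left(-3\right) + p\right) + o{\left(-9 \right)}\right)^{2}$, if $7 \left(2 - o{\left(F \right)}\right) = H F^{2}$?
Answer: $\frac{788544}{49} \approx 16093.0$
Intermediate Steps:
$p = 4$
$o{\left(F \right)} = 2 - \frac{5 F^{2}}{7}$
$\left(\left(P{\left(5 \right)} \left(-3\right) + p\right) + o{\left(-9 \right)}\right)^{2} = \left(\left(5^{2} \left(-3\right) + 4\right) + \left(2 - \frac{5 \left(-9\right)^{2}}{7}\right)\right)^{2} = \left(\left(25 \left(-3\right) + 4\right) + \left(2 - \frac{405}{7}\right)\right)^{2} = \left(\left(-75 + 4\right) + \left(2 - \frac{405}{7}\right)\right)^{2} = \left(-71 - \frac{391}{7}\right)^{2} = \left(- \frac{888}{7}\right)^{2} = \frac{788544}{49}$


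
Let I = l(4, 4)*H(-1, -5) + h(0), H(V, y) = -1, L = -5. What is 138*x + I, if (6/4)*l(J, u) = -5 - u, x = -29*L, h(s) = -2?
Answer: 20014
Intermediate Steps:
x = 145 (x = -29*(-5) = 145)
l(J, u) = -10/3 - 2*u/3 (l(J, u) = 2*(-5 - u)/3 = -10/3 - 2*u/3)
I = 4 (I = (-10/3 - ⅔*4)*(-1) - 2 = (-10/3 - 8/3)*(-1) - 2 = -6*(-1) - 2 = 6 - 2 = 4)
138*x + I = 138*145 + 4 = 20010 + 4 = 20014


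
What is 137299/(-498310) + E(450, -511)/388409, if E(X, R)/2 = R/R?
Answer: -53327170671/193548088790 ≈ -0.27552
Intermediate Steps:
E(X, R) = 2 (E(X, R) = 2*(R/R) = 2*1 = 2)
137299/(-498310) + E(450, -511)/388409 = 137299/(-498310) + 2/388409 = 137299*(-1/498310) + 2*(1/388409) = -137299/498310 + 2/388409 = -53327170671/193548088790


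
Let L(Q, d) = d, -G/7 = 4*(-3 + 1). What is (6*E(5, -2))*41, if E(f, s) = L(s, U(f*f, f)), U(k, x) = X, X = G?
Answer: 13776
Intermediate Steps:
G = 56 (G = -28*(-3 + 1) = -28*(-2) = -7*(-8) = 56)
X = 56
U(k, x) = 56
E(f, s) = 56
(6*E(5, -2))*41 = (6*56)*41 = 336*41 = 13776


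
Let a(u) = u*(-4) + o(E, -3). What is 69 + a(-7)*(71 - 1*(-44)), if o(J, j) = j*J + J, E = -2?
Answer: 3749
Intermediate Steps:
o(J, j) = J + J*j (o(J, j) = J*j + J = J + J*j)
a(u) = 4 - 4*u (a(u) = u*(-4) - 2*(1 - 3) = -4*u - 2*(-2) = -4*u + 4 = 4 - 4*u)
69 + a(-7)*(71 - 1*(-44)) = 69 + (4 - 4*(-7))*(71 - 1*(-44)) = 69 + (4 + 28)*(71 + 44) = 69 + 32*115 = 69 + 3680 = 3749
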